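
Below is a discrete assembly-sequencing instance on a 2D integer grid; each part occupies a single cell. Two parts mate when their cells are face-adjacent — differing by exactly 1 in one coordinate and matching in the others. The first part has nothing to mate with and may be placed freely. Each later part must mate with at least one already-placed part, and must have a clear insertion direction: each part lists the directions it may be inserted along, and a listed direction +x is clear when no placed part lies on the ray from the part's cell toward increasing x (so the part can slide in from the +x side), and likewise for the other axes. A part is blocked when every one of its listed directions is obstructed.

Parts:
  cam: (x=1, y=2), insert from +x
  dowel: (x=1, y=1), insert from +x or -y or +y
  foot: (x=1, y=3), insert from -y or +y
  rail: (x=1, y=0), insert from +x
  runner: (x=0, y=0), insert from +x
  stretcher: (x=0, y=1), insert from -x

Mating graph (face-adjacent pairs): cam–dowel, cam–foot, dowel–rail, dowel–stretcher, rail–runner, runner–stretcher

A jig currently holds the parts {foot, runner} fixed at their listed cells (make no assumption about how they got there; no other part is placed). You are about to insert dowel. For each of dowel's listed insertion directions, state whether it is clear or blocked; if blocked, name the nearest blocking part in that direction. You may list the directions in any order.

+x: ray from dowel(1, 1) has no placed part ⇒ clear
-y: ray from dowel(1, 1) has no placed part ⇒ clear
+y: nearest on ray is foot@(1, 3) ⇒ blocked

+x: clear; +y: blocked by foot; -y: clear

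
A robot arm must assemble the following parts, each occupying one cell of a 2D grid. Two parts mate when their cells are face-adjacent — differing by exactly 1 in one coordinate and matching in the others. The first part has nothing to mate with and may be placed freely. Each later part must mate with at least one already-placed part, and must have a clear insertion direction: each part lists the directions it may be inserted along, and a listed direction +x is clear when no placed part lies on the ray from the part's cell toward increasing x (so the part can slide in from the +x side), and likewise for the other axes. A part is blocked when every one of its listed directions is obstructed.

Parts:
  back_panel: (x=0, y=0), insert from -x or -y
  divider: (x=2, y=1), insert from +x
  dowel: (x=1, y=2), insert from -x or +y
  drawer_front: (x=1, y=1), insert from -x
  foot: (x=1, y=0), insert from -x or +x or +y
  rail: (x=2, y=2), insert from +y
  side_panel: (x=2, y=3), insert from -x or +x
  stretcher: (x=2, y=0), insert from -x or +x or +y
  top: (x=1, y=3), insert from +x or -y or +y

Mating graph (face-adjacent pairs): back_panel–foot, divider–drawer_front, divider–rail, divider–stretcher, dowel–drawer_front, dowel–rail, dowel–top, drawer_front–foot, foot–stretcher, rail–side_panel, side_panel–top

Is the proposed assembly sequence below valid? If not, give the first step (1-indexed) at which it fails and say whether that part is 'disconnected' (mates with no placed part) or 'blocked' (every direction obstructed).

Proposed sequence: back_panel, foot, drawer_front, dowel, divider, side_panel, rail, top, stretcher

1. back_panel@(0, 0) [-x clear] — {back_panel}
2. foot@(1, 0) [+x clear] — {back_panel, foot}
3. drawer_front@(1, 1) [-x clear] — {back_panel, drawer_front, foot}
4. dowel@(1, 2) [-x clear] — {back_panel, dowel, drawer_front, foot}
5. divider@(2, 1) [+x clear] — {back_panel, divider, dowel, drawer_front, foot}
6. side_panel@(2, 3) — no placed neighbour ⇒ disconnected

Invalid at step 6 (disconnected)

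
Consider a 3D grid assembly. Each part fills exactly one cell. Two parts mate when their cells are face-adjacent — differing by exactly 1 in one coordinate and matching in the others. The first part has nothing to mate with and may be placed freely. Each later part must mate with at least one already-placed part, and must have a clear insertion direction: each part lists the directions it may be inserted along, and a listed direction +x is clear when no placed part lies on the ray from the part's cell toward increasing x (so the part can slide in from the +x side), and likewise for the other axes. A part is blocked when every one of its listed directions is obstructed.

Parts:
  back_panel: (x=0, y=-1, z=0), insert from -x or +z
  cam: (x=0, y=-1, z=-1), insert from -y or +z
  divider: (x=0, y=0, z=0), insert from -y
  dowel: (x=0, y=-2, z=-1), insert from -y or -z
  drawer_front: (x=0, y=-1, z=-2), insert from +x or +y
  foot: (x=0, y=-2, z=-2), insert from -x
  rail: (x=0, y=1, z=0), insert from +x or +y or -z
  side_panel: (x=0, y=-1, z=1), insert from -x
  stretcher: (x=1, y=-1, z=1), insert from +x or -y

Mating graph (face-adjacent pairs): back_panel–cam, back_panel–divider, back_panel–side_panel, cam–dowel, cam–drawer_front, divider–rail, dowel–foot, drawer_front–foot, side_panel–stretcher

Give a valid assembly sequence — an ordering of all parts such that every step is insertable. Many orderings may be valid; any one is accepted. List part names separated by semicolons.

1. rail@(0, 1, 0) [+x clear] — {rail}
2. divider@(0, 0, 0) [-y clear] — {divider, rail}
3. back_panel@(0, -1, 0) [-x clear] — {back_panel, divider, rail}
4. cam@(0, -1, -1) [-y clear] — {back_panel, cam, divider, rail}
5. drawer_front@(0, -1, -2) [+x clear] — {back_panel, cam, divider, drawer_front, rail}
6. foot@(0, -2, -2) [-x clear] — {back_panel, cam, divider, drawer_front, foot, rail}
7. side_panel@(0, -1, 1) [-x clear] — {back_panel, cam, divider, drawer_front, foot, rail, side_panel}
8. stretcher@(1, -1, 1) [+x clear] — {back_panel, cam, divider, drawer_front, foot, rail, side_panel, stretcher}
9. dowel@(0, -2, -1) [-y clear] — {back_panel, cam, divider, dowel, drawer_front, foot, rail, side_panel, stretcher}

rail; divider; back_panel; cam; drawer_front; foot; side_panel; stretcher; dowel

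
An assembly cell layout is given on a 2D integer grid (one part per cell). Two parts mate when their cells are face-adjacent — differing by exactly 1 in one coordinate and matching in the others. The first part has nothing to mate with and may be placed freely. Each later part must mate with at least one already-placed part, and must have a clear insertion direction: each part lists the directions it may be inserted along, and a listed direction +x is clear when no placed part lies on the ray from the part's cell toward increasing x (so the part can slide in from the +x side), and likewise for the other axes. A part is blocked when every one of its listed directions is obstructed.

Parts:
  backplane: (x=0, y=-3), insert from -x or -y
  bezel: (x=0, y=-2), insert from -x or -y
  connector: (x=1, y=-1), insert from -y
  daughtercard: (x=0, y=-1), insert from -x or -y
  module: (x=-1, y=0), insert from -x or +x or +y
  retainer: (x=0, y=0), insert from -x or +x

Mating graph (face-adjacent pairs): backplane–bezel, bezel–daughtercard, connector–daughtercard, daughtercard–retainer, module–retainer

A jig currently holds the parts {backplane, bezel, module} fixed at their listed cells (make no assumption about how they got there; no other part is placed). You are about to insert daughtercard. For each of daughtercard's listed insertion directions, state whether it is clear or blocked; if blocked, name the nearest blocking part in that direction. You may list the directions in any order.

-x: ray from daughtercard(0, -1) has no placed part ⇒ clear
-y: nearest on ray is bezel@(0, -2) ⇒ blocked

-x: clear; -y: blocked by bezel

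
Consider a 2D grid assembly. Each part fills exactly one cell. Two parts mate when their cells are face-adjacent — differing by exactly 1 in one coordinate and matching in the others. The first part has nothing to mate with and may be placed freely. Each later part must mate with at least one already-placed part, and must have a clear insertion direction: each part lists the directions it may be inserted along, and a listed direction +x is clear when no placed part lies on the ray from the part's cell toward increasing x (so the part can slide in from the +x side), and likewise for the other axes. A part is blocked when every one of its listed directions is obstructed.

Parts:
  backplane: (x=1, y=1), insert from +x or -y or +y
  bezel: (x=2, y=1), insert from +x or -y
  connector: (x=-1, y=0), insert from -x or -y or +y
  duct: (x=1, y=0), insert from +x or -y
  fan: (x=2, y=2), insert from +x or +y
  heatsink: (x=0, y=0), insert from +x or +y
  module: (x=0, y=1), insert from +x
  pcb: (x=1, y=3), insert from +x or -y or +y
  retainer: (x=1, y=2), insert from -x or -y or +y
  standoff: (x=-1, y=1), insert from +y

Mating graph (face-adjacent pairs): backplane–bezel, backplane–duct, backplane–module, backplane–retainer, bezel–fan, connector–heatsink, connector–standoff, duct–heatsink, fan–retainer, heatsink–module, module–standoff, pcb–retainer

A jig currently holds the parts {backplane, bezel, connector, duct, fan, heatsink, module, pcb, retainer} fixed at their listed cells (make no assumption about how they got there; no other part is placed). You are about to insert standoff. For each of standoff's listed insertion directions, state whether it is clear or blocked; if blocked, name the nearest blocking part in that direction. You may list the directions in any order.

+y: clear

+y: ray from standoff(-1, 1) has no placed part ⇒ clear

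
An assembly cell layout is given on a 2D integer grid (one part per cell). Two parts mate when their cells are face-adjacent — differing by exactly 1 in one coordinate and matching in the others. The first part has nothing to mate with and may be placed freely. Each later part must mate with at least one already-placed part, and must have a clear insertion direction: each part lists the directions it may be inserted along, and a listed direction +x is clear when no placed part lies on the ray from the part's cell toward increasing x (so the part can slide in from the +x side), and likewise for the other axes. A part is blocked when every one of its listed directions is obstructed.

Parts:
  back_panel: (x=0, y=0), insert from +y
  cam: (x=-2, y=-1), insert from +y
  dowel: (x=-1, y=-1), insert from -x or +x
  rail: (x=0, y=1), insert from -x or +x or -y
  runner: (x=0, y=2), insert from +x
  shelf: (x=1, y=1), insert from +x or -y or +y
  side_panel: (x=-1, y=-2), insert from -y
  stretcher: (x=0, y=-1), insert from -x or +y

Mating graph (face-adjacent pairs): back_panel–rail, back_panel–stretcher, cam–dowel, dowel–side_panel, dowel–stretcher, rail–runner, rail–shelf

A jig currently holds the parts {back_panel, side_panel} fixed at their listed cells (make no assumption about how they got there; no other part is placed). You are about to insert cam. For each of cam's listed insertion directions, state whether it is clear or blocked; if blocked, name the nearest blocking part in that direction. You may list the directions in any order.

+y: clear

+y: ray from cam(-2, -1) has no placed part ⇒ clear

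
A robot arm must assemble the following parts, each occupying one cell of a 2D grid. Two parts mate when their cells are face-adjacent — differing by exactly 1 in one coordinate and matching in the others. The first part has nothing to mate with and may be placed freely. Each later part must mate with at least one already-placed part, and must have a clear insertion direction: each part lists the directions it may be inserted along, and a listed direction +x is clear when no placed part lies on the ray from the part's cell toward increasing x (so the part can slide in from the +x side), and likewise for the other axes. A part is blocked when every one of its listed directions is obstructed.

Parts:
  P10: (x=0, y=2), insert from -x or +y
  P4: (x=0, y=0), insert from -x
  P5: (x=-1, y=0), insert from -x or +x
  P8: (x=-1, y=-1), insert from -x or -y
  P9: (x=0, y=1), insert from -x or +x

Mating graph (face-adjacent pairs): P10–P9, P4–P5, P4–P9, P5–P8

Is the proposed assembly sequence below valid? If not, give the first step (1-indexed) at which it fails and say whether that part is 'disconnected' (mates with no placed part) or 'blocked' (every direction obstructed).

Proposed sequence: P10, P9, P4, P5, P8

Valid

1. P10@(0, 2) [-x clear] — {P10}
2. P9@(0, 1) [-x clear] — {P10, P9}
3. P4@(0, 0) [-x clear] — {P10, P4, P9}
4. P5@(-1, 0) [-x clear] — {P10, P4, P5, P9}
5. P8@(-1, -1) [-x clear] — {P10, P4, P5, P8, P9}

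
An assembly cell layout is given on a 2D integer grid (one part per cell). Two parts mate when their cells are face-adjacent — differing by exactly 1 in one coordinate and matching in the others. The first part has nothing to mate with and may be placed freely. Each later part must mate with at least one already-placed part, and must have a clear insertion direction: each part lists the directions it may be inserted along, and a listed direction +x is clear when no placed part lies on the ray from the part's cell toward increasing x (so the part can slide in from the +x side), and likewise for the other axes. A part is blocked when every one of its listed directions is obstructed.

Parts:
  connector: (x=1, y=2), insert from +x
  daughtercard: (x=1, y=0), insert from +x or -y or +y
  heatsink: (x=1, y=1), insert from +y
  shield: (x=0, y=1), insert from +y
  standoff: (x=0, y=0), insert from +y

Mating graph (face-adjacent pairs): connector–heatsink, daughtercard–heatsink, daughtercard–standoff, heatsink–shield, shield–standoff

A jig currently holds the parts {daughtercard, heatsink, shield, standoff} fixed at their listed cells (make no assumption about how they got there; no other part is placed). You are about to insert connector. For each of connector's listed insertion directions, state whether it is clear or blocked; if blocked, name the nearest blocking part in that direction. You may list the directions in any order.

+x: clear

+x: ray from connector(1, 2) has no placed part ⇒ clear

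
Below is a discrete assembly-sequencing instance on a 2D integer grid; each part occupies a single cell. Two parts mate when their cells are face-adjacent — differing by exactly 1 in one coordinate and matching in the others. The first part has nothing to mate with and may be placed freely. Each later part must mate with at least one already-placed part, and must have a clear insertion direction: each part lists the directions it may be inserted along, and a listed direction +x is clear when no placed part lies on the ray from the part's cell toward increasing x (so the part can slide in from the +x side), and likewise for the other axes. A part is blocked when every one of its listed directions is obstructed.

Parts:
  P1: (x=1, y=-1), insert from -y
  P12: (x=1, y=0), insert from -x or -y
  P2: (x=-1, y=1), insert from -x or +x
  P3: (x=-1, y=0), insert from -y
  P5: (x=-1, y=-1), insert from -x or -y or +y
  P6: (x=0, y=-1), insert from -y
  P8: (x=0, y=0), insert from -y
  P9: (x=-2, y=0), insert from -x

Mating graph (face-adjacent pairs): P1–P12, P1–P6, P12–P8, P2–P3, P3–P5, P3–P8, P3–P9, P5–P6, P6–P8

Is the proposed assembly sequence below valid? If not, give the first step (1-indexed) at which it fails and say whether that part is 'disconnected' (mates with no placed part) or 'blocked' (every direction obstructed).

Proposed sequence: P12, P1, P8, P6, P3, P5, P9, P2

1. P12@(1, 0) [-x clear] — {P12}
2. P1@(1, -1) [-y clear] — {P1, P12}
3. P8@(0, 0) [-y clear] — {P1, P12, P8}
4. P6@(0, -1) [-y clear] — {P1, P12, P6, P8}
5. P3@(-1, 0) [-y clear] — {P1, P12, P3, P6, P8}
6. P5@(-1, -1) [-x clear] — {P1, P12, P3, P5, P6, P8}
7. P9@(-2, 0) [-x clear] — {P1, P12, P3, P5, P6, P8, P9}
8. P2@(-1, 1) [-x clear] — {P1, P12, P2, P3, P5, P6, P8, P9}

Valid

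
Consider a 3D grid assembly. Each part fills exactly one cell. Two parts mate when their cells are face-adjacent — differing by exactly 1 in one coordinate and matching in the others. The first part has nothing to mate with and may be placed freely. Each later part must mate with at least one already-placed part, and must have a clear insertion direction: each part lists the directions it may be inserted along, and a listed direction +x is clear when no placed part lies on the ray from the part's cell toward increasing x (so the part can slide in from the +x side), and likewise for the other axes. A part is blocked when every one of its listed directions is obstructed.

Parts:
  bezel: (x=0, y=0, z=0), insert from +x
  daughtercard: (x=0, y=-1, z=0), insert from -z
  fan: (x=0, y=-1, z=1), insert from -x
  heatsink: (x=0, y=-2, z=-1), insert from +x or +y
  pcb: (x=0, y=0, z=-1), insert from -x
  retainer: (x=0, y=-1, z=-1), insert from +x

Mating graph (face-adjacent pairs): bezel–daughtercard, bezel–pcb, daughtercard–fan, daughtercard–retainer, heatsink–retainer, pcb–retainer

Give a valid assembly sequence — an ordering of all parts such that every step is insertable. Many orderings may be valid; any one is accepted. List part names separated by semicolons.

daughtercard; bezel; pcb; fan; retainer; heatsink

1. daughtercard@(0, -1, 0) [-z clear] — {daughtercard}
2. bezel@(0, 0, 0) [+x clear] — {bezel, daughtercard}
3. pcb@(0, 0, -1) [-x clear] — {bezel, daughtercard, pcb}
4. fan@(0, -1, 1) [-x clear] — {bezel, daughtercard, fan, pcb}
5. retainer@(0, -1, -1) [+x clear] — {bezel, daughtercard, fan, pcb, retainer}
6. heatsink@(0, -2, -1) [+x clear] — {bezel, daughtercard, fan, heatsink, pcb, retainer}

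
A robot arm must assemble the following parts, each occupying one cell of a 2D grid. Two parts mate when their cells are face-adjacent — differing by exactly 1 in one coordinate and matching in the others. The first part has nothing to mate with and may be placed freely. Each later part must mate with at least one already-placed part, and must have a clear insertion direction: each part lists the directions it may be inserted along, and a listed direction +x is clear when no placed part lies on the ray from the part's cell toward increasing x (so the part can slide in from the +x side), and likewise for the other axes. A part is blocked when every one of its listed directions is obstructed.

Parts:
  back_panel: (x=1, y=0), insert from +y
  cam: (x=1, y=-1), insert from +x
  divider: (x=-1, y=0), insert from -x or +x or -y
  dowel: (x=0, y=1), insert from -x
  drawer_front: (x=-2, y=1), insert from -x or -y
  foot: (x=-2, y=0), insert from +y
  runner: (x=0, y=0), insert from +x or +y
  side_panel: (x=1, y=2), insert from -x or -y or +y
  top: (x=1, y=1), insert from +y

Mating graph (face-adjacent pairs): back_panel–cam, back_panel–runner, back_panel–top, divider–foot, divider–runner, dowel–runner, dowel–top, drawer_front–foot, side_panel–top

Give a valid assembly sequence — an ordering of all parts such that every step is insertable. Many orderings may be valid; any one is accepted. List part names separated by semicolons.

1. runner@(0, 0) [+x clear] — {runner}
2. dowel@(0, 1) [-x clear] — {dowel, runner}
3. divider@(-1, 0) [-x clear] — {divider, dowel, runner}
4. foot@(-2, 0) [+y clear] — {divider, dowel, foot, runner}
5. drawer_front@(-2, 1) [-x clear] — {divider, dowel, drawer_front, foot, runner}
6. back_panel@(1, 0) [+y clear] — {back_panel, divider, dowel, drawer_front, foot, runner}
7. cam@(1, -1) [+x clear] — {back_panel, cam, divider, dowel, drawer_front, foot, runner}
8. top@(1, 1) [+y clear] — {back_panel, cam, divider, dowel, drawer_front, foot, runner, top}
9. side_panel@(1, 2) [-x clear] — {back_panel, cam, divider, dowel, drawer_front, foot, runner, side_panel, top}

runner; dowel; divider; foot; drawer_front; back_panel; cam; top; side_panel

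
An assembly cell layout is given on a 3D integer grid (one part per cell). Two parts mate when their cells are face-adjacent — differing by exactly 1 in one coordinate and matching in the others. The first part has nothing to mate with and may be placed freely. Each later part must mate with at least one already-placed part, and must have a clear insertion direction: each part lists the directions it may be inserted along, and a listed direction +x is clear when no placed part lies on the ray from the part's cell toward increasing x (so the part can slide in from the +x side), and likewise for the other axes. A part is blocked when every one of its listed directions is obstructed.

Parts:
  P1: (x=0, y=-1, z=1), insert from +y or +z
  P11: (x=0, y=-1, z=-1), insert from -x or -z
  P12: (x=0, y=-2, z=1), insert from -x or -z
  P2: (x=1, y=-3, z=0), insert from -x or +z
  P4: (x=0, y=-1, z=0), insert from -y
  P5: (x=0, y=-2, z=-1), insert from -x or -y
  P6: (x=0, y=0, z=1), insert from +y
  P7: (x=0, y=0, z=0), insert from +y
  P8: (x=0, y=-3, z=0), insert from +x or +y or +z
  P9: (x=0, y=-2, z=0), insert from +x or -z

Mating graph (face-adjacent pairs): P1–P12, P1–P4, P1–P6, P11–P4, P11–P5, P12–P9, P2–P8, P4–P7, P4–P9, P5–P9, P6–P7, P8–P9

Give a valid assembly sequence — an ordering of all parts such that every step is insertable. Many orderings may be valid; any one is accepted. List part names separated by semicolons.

P5; P11; P4; P9; P12; P8; P1; P7; P2; P6

1. P5@(0, -2, -1) [-x clear] — {P5}
2. P11@(0, -1, -1) [-x clear] — {P11, P5}
3. P4@(0, -1, 0) [-y clear] — {P11, P4, P5}
4. P9@(0, -2, 0) [+x clear] — {P11, P4, P5, P9}
5. P12@(0, -2, 1) [-x clear] — {P11, P12, P4, P5, P9}
6. P8@(0, -3, 0) [+x clear] — {P11, P12, P4, P5, P8, P9}
7. P1@(0, -1, 1) [+y clear] — {P1, P11, P12, P4, P5, P8, P9}
8. P7@(0, 0, 0) [+y clear] — {P1, P11, P12, P4, P5, P7, P8, P9}
9. P2@(1, -3, 0) [+z clear] — {P1, P11, P12, P2, P4, P5, P7, P8, P9}
10. P6@(0, 0, 1) [+y clear] — {P1, P11, P12, P2, P4, P5, P6, P7, P8, P9}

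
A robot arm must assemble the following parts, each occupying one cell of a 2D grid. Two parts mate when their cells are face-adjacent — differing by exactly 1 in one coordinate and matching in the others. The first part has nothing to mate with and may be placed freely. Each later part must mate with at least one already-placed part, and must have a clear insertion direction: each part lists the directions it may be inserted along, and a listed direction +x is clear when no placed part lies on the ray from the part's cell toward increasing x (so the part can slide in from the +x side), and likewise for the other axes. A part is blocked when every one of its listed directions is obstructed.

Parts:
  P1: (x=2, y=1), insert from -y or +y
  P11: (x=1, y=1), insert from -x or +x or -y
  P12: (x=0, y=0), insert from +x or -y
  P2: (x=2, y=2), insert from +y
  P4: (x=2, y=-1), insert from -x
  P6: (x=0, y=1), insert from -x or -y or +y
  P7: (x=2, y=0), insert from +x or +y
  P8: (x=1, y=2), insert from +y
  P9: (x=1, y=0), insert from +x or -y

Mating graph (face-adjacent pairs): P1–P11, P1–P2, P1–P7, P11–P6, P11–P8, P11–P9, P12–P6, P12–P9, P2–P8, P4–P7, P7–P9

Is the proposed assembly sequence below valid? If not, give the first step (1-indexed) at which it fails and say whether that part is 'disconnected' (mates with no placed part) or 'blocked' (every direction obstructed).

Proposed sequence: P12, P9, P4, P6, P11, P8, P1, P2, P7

Invalid at step 3 (disconnected)

1. P12@(0, 0) [+x clear] — {P12}
2. P9@(1, 0) [+x clear] — {P12, P9}
3. P4@(2, -1) — no placed neighbour ⇒ disconnected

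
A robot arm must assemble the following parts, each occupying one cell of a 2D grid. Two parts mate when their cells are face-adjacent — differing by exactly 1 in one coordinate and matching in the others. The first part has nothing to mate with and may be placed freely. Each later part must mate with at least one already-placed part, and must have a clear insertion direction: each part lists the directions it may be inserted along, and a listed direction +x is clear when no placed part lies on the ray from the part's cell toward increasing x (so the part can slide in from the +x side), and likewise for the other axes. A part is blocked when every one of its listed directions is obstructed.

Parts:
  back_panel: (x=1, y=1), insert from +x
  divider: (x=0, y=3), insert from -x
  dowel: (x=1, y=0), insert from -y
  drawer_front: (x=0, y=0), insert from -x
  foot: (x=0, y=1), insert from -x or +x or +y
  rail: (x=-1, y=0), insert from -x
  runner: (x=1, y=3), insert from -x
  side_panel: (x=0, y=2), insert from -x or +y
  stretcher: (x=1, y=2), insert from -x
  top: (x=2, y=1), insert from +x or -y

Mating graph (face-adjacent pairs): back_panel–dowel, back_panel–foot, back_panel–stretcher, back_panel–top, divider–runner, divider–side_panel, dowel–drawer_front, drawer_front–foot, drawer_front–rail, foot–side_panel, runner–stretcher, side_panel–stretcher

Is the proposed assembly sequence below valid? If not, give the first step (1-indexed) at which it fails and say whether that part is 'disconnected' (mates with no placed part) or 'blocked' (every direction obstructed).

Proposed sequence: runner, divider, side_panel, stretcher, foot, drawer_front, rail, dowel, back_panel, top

Invalid at step 4 (blocked)

1. runner@(1, 3) [-x clear] — {runner}
2. divider@(0, 3) [-x clear] — {divider, runner}
3. side_panel@(0, 2) [-x clear] — {divider, runner, side_panel}
4. stretcher@(1, 2) — -x all obstructed ⇒ blocked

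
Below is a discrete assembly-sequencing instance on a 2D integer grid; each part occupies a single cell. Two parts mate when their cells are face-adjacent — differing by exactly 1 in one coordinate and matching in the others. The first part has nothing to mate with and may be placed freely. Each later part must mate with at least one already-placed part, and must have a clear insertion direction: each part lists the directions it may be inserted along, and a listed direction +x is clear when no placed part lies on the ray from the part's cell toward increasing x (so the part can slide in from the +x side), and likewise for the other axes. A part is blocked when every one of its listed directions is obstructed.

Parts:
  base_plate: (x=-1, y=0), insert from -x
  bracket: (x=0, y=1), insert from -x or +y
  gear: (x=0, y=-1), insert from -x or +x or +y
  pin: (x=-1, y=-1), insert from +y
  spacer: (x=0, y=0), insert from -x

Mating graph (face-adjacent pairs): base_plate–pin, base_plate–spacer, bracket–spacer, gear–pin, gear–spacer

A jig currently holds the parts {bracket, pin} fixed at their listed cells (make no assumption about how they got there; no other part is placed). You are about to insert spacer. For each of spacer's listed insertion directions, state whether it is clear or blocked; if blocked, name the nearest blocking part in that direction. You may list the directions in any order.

-x: ray from spacer(0, 0) has no placed part ⇒ clear

-x: clear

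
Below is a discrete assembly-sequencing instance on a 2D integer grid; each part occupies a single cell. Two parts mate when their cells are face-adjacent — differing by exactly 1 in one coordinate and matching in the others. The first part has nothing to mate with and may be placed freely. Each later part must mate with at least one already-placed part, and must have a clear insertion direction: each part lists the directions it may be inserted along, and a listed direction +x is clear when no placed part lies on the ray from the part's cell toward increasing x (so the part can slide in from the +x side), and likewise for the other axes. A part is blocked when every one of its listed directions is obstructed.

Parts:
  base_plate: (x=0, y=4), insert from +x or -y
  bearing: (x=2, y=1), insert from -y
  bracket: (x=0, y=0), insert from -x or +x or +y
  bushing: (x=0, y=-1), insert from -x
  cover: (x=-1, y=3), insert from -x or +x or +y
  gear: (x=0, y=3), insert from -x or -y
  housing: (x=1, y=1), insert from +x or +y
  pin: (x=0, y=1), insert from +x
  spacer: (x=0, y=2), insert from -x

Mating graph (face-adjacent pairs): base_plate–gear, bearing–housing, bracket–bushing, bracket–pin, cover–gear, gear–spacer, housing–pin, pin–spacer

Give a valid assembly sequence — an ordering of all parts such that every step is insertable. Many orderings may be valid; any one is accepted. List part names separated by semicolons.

gear; base_plate; spacer; pin; bracket; housing; bushing; bearing; cover

1. gear@(0, 3) [-x clear] — {gear}
2. base_plate@(0, 4) [+x clear] — {base_plate, gear}
3. spacer@(0, 2) [-x clear] — {base_plate, gear, spacer}
4. pin@(0, 1) [+x clear] — {base_plate, gear, pin, spacer}
5. bracket@(0, 0) [-x clear] — {base_plate, bracket, gear, pin, spacer}
6. housing@(1, 1) [+x clear] — {base_plate, bracket, gear, housing, pin, spacer}
7. bushing@(0, -1) [-x clear] — {base_plate, bracket, bushing, gear, housing, pin, spacer}
8. bearing@(2, 1) [-y clear] — {base_plate, bearing, bracket, bushing, gear, housing, pin, spacer}
9. cover@(-1, 3) [-x clear] — {base_plate, bearing, bracket, bushing, cover, gear, housing, pin, spacer}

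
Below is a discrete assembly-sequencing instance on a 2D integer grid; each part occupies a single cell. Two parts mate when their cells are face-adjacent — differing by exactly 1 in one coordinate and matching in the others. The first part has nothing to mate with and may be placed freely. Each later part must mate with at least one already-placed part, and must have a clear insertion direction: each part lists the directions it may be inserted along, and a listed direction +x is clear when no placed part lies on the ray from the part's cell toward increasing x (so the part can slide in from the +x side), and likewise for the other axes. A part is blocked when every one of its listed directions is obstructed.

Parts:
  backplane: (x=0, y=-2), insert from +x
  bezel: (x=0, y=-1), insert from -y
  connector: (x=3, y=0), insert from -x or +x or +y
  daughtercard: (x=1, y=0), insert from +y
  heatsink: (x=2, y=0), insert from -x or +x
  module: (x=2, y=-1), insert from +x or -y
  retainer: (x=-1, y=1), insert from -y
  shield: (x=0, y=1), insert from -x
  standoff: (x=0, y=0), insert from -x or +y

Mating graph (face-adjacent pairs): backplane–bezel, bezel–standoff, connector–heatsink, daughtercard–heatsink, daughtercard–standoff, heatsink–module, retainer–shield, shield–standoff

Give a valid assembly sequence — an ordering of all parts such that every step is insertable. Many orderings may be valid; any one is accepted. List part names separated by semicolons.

1. connector@(3, 0) [-x clear] — {connector}
2. heatsink@(2, 0) [-x clear] — {connector, heatsink}
3. module@(2, -1) [+x clear] — {connector, heatsink, module}
4. daughtercard@(1, 0) [+y clear] — {connector, daughtercard, heatsink, module}
5. standoff@(0, 0) [-x clear] — {connector, daughtercard, heatsink, module, standoff}
6. bezel@(0, -1) [-y clear] — {bezel, connector, daughtercard, heatsink, module, standoff}
7. backplane@(0, -2) [+x clear] — {backplane, bezel, connector, daughtercard, heatsink, module, standoff}
8. shield@(0, 1) [-x clear] — {backplane, bezel, connector, daughtercard, heatsink, module, shield, standoff}
9. retainer@(-1, 1) [-y clear] — {backplane, bezel, connector, daughtercard, heatsink, module, retainer, shield, standoff}

connector; heatsink; module; daughtercard; standoff; bezel; backplane; shield; retainer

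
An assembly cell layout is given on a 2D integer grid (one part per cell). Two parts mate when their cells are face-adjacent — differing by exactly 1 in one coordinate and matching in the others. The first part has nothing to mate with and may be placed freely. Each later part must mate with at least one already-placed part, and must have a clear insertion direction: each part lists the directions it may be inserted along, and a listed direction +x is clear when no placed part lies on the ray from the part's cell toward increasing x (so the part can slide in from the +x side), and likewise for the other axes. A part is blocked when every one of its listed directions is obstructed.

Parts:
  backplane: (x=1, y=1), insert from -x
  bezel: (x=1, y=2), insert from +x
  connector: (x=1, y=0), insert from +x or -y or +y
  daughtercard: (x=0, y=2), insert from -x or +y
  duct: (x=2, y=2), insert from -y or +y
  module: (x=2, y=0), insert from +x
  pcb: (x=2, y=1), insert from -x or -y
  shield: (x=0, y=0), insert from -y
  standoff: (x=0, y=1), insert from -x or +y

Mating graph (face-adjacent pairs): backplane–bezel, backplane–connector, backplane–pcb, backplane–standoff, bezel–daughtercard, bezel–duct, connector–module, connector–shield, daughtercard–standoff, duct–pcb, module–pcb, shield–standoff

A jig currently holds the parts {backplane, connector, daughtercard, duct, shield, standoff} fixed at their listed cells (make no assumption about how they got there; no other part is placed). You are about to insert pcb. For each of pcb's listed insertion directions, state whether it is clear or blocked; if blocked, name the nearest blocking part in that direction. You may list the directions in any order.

-x: blocked by backplane; -y: clear

-x: nearest on ray is backplane@(1, 1) ⇒ blocked
-y: ray from pcb(2, 1) has no placed part ⇒ clear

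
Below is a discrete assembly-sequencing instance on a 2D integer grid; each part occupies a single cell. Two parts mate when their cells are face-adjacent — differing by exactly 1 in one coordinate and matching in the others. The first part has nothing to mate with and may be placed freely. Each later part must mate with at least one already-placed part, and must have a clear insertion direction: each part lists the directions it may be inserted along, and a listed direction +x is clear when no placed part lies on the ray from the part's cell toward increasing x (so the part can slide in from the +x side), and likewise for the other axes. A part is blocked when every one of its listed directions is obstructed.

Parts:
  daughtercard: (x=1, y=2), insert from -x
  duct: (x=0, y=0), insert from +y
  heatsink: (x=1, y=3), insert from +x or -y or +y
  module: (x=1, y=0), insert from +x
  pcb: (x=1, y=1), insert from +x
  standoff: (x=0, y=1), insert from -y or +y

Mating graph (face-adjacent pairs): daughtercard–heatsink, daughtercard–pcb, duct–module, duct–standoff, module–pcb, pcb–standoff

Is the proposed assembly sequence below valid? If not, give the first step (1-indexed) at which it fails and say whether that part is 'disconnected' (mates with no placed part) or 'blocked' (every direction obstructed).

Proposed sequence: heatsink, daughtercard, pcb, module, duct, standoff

Valid

1. heatsink@(1, 3) [+x clear] — {heatsink}
2. daughtercard@(1, 2) [-x clear] — {daughtercard, heatsink}
3. pcb@(1, 1) [+x clear] — {daughtercard, heatsink, pcb}
4. module@(1, 0) [+x clear] — {daughtercard, heatsink, module, pcb}
5. duct@(0, 0) [+y clear] — {daughtercard, duct, heatsink, module, pcb}
6. standoff@(0, 1) [+y clear] — {daughtercard, duct, heatsink, module, pcb, standoff}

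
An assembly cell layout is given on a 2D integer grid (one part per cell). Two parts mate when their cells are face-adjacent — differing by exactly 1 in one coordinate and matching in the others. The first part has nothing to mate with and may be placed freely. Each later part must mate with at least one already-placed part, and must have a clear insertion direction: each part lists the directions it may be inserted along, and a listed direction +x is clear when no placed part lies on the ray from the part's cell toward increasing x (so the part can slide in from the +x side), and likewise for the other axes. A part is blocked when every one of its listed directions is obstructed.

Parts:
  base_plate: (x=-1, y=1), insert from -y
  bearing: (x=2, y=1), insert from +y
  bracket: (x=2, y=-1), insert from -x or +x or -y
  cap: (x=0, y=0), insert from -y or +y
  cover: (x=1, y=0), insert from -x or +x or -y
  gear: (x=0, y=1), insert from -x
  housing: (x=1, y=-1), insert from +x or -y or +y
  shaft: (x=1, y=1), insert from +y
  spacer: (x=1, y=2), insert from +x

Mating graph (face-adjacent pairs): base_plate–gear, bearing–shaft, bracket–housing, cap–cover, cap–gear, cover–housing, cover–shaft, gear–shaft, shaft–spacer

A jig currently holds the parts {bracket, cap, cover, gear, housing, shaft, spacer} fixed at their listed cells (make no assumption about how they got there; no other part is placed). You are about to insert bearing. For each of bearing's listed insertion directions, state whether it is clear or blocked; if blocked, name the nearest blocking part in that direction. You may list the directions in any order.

+y: clear

+y: ray from bearing(2, 1) has no placed part ⇒ clear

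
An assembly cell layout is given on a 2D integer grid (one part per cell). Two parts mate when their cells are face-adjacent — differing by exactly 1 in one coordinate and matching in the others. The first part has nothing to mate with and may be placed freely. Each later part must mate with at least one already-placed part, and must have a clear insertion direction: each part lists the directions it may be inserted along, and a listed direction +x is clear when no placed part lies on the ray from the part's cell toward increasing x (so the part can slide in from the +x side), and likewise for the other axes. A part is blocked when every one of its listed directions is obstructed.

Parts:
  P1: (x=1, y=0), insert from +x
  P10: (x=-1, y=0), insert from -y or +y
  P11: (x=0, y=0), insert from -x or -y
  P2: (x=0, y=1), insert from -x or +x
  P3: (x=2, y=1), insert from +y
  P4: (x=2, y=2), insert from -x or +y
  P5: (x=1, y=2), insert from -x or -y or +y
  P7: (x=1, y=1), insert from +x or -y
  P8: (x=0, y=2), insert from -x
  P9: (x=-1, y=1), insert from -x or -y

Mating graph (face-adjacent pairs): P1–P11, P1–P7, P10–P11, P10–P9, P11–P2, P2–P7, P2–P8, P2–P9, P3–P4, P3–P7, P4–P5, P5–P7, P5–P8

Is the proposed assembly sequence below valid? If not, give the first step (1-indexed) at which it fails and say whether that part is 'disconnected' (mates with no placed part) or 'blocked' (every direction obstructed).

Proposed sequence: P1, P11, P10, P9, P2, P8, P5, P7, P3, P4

Valid

1. P1@(1, 0) [+x clear] — {P1}
2. P11@(0, 0) [-x clear] — {P1, P11}
3. P10@(-1, 0) [-y clear] — {P1, P10, P11}
4. P9@(-1, 1) [-x clear] — {P1, P10, P11, P9}
5. P2@(0, 1) [+x clear] — {P1, P10, P11, P2, P9}
6. P8@(0, 2) [-x clear] — {P1, P10, P11, P2, P8, P9}
7. P5@(1, 2) [+y clear] — {P1, P10, P11, P2, P5, P8, P9}
8. P7@(1, 1) [+x clear] — {P1, P10, P11, P2, P5, P7, P8, P9}
9. P3@(2, 1) [+y clear] — {P1, P10, P11, P2, P3, P5, P7, P8, P9}
10. P4@(2, 2) [+y clear] — {P1, P10, P11, P2, P3, P4, P5, P7, P8, P9}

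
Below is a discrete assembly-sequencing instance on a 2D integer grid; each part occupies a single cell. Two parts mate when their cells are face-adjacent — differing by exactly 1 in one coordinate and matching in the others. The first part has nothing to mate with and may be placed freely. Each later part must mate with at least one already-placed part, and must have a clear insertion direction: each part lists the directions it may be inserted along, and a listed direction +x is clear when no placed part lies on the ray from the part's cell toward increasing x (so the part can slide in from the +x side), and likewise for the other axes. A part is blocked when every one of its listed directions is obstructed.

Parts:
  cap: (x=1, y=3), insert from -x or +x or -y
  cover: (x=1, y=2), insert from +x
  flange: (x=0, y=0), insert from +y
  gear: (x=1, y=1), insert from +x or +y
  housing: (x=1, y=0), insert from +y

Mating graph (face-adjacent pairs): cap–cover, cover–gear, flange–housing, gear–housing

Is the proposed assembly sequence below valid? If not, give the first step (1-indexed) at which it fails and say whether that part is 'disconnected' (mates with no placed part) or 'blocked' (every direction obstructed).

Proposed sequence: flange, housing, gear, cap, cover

1. flange@(0, 0) [+y clear] — {flange}
2. housing@(1, 0) [+y clear] — {flange, housing}
3. gear@(1, 1) [+x clear] — {flange, gear, housing}
4. cap@(1, 3) — no placed neighbour ⇒ disconnected

Invalid at step 4 (disconnected)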